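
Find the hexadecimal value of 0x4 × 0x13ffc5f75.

0x4fff17dd4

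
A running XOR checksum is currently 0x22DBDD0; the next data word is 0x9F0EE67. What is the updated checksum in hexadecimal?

0xBDD53B7

XOR each hex digit independently (no carries):
  2^9=B, 2^F=D, D^0=D, B^E=5, D^E=3, D^6=B, 0^7=7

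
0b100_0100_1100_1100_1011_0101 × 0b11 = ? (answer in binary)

0b110011100110011000011111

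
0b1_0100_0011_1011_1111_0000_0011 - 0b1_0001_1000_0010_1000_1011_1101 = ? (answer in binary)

Subtract column by column in base 2:
  1-1 → 0
  1-0 → 1
  0-1 → 1 (borrow)
  0-1-1 → 0 (borrow)
  0-1-1 → 0 (borrow)
  0-1-1 → 0 (borrow)
  0-0-1 → 1 (borrow)
  0-1-1 → 0 (borrow)
  1-0-1 → 0
  1-0 → 1
  1-0 → 1
  1-1 → 0
  1-0 → 1
  1-1 → 0
  0-0 → 0
  1-0 → 1
  1-0 → 1
  1-0 → 1
  0-0 → 0
  0-1 → 1 (borrow)
  0-1-1 → 0 (borrow)
  0-0-1 → 1 (borrow)
  1-0-1 → 0
  0-0 → 0
  1-1 → 0

0b1010111001011001000110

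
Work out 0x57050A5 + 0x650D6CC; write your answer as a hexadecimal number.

Add column by column in base 16, right to left:
  5+C = 1 carry 1
  A+C+1 = 7 carry 1
  0+6+1 = 7
  5+D = 2 carry 1
  0+0+1 = 1
  7+5 = C
  5+6 = B

0xBC12771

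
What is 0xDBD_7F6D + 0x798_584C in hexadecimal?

0x1555D7B9

Add column by column in base 16, right to left:
  D+C = 9 carry 1
  6+4+1 = B
  F+8 = 7 carry 1
  7+5+1 = D
  D+8 = 5 carry 1
  B+9+1 = 5 carry 1
  D+7+1 = 5 carry 1
  final carry 1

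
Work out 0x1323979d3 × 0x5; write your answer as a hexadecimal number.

0x5fb1f611f

Multiply each base-16 digit by 5, carrying:
  3×5 = 15 → write f
  d×5 = 65 → write 1 carry 4
  9×5+4 = 49 → write 1 carry 3
  7×5+3 = 38 → write 6 carry 2
  9×5+2 = 47 → write f carry 2
  3×5+2 = 17 → write 1 carry 1
  2×5+1 = 11 → write b
  3×5 = 15 → write f
  1×5 = 5 → write 5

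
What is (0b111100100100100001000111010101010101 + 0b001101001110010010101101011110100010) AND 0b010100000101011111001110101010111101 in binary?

Add column by column in base 2, right to left:
  1+0 = 1
  0+1 = 1
  1+0 = 1
  0+0 = 0
  1+0 = 1
  0+1 = 1
  1+0 = 1
  0+1 = 1
  1+1 = 0 carry 1
  0+1+1 = 0 carry 1
  1+1+1 = 1 carry 1
  0+0+1 = 1
  1+1 = 0 carry 1
  1+0+1 = 0 carry 1
  1+1+1 = 1 carry 1
  0+1+1 = 0 carry 1
  0+0+1 = 1
  0+1 = 1
  1+0 = 1
  0+1 = 1
  0+0 = 0
  0+0 = 0
  0+1 = 1
  1+0 = 1
  0+0 = 0
  0+1 = 1
  1+1 = 0 carry 1
  0+1+1 = 0 carry 1
  0+0+1 = 1
  1+0 = 1
  0+1 = 1
  0+0 = 0
  1+1 = 0 carry 1
  1+1+1 = 1 carry 1
  1+0+1 = 0 carry 1
  1+0+1 = 0 carry 1
  final carry 1
Sum = 0b1001001110010110011110100110011110111; now AND with 0b010100000101011111001110101010111101:
  1001001110010110011110100110011110111
& 0010100000101011111001110101010111101
= 0000000000000010011000100100010110101

0b10011000100100010110101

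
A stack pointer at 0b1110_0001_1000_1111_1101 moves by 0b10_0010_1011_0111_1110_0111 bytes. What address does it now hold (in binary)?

0b1100001101000011100100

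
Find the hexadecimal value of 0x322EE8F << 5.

0x645DD1E0

5 bits is not a whole number of base-16 digits; in binary: 11001000101110111010001111 << 5 = 1100100010111011101000111100000.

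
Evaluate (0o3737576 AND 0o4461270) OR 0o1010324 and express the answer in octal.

0o1431374

0o3737576 AND 0o4461270 = 0o0421070.
Then OR with 0o1010324.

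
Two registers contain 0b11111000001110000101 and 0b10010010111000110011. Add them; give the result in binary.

Add column by column in base 2, right to left:
  1+1 = 0 carry 1
  0+1+1 = 0 carry 1
  1+0+1 = 0 carry 1
  0+0+1 = 1
  0+1 = 1
  0+1 = 1
  0+0 = 0
  1+0 = 1
  1+0 = 1
  1+1 = 0 carry 1
  0+1+1 = 0 carry 1
  0+1+1 = 0 carry 1
  0+0+1 = 1
  0+1 = 1
  0+0 = 0
  1+0 = 1
  1+1 = 0 carry 1
  1+0+1 = 0 carry 1
  1+0+1 = 0 carry 1
  1+1+1 = 1 carry 1
  final carry 1

0b110001011000110111000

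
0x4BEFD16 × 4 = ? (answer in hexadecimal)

0x12FBF458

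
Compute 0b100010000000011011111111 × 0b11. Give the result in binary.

0b1100110000001010011111101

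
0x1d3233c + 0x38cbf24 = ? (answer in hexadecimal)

0x55fe260

Add column by column in base 16, right to left:
  c+4 = 0 carry 1
  3+2+1 = 6
  3+f = 2 carry 1
  2+b+1 = e
  3+c = f
  d+8 = 5 carry 1
  1+3+1 = 5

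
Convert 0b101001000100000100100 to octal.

Group the bits in threes: 101 001 000 100 000 100 100 → 5104044.

0o5104044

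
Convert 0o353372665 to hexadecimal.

0x3adf5b5

Each octal digit is 3 bits: 3=011 5=101 3=011 3=011 7=111 2=010 6=110 6=110 5=101.
Group the bits into nibbles: 0011 1010 1101 1111 0101 1011 0101 → 3adf5b5.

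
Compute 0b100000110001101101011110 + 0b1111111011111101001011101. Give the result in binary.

Add column by column in base 2, right to left:
  0+1 = 1
  1+0 = 1
  1+1 = 0 carry 1
  1+1+1 = 1 carry 1
  1+1+1 = 1 carry 1
  0+0+1 = 1
  1+1 = 0 carry 1
  0+0+1 = 1
  1+0 = 1
  1+1 = 0 carry 1
  0+0+1 = 1
  1+1 = 0 carry 1
  1+1+1 = 1 carry 1
  0+1+1 = 0 carry 1
  0+1+1 = 0 carry 1
  0+1+1 = 0 carry 1
  1+1+1 = 1 carry 1
  1+0+1 = 0 carry 1
  0+1+1 = 0 carry 1
  0+1+1 = 0 carry 1
  0+1+1 = 0 carry 1
  0+1+1 = 0 carry 1
  0+1+1 = 0 carry 1
  1+1+1 = 1 carry 1
  0+1+1 = 0 carry 1
  final carry 1

0b10100000010001010110111011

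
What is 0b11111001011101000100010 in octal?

0o37135042

Group the bits in threes: 011 111 001 011 101 000 100 010 → 37135042.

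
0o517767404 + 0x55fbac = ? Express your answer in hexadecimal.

0x595eab0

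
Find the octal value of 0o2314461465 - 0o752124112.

Subtract column by column in base 8:
  5-2 → 3
  6-1 → 5
  4-1 → 3
  1-4 → 5 (borrow)
  6-2-1 → 3
  4-1 → 3
  4-2 → 2
  1-5 → 4 (borrow)
  3-7-1 → 3 (borrow)
  2-0-1 → 1

0o1342335353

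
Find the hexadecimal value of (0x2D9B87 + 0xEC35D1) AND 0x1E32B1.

0x181010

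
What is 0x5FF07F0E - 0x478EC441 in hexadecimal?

Subtract column by column in base 16:
  E-1 → D
  0-4 → C (borrow)
  F-4-1 → A
  7-C → B (borrow)
  0-E-1 → 1 (borrow)
  F-8-1 → 6
  F-7 → 8
  5-4 → 1

0x1861BACD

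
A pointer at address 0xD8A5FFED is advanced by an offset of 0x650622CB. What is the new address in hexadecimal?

0x13DAC22B8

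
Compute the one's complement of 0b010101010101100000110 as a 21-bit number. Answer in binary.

Invert each bit: 010101010101100000110 → 101010101010011111001.

0b101010101010011111001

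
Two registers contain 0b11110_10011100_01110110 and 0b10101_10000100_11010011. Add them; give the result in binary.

Add column by column in base 2, right to left:
  0+1 = 1
  1+1 = 0 carry 1
  1+0+1 = 0 carry 1
  0+0+1 = 1
  1+1 = 0 carry 1
  1+0+1 = 0 carry 1
  1+1+1 = 1 carry 1
  0+1+1 = 0 carry 1
  0+0+1 = 1
  0+0 = 0
  1+1 = 0 carry 1
  1+0+1 = 0 carry 1
  1+0+1 = 0 carry 1
  0+0+1 = 1
  0+0 = 0
  1+1 = 0 carry 1
  0+1+1 = 0 carry 1
  1+0+1 = 0 carry 1
  1+1+1 = 1 carry 1
  1+0+1 = 0 carry 1
  1+1+1 = 1 carry 1
  final carry 1

0b1101000010000101001001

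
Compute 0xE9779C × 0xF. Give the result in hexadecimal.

0xDAE0224

Multiply each base-16 digit by 15, carrying:
  C×15 = 180 → write 4 carry 11
  9×15+11 = 146 → write 2 carry 9
  7×15+9 = 114 → write 2 carry 7
  7×15+7 = 112 → write 0 carry 7
  9×15+7 = 142 → write E carry 8
  E×15+8 = 218 → write A carry 13
  remaining carry: D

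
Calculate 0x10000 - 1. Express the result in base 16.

The trailing 4 digits are 0, so subtracting 1 borrows through: they become F and the next digit up decrements.

0xFFFF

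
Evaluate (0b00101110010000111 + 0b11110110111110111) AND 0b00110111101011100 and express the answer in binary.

Add column by column in base 2, right to left:
  1+1 = 0 carry 1
  1+1+1 = 1 carry 1
  1+1+1 = 1 carry 1
  0+0+1 = 1
  0+1 = 1
  0+1 = 1
  0+1 = 1
  1+1 = 0 carry 1
  0+1+1 = 0 carry 1
  0+0+1 = 1
  1+1 = 0 carry 1
  1+1+1 = 1 carry 1
  1+0+1 = 0 carry 1
  0+1+1 = 0 carry 1
  1+1+1 = 1 carry 1
  0+1+1 = 0 carry 1
  0+1+1 = 0 carry 1
  final carry 1
Sum = 0b100100101001111110; now AND with 0b00110111101011100:
  100100101001111110
& 000110111101011100
= 000100101001011100

0b100101001011100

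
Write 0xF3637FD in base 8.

0o1715433775

Expand each hex digit to 4 bits: F=1111 3=0011 6=0110 3=0011 7=0111 F=1111 D=1101.
Group the bits in threes: 001 111 001 101 100 011 011 111 111 101 → 1715433775.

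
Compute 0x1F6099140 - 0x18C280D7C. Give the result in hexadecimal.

Subtract column by column in base 16:
  0-C → 4 (borrow)
  4-7-1 → C (borrow)
  1-D-1 → 3 (borrow)
  9-0-1 → 8
  9-8 → 1
  0-2 → E (borrow)
  6-C-1 → 9 (borrow)
  F-8-1 → 6
  1-1 → 0

0x69E183C4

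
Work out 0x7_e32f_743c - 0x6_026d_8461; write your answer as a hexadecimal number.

Subtract column by column in base 16:
  c-1 → b
  3-6 → d (borrow)
  4-4-1 → f (borrow)
  7-8-1 → e (borrow)
  f-d-1 → 1
  2-6 → c (borrow)
  3-2-1 → 0
  e-0 → e
  7-6 → 1

0x1e0c1efdb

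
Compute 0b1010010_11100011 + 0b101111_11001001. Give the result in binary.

Add column by column in base 2, right to left:
  1+1 = 0 carry 1
  1+0+1 = 0 carry 1
  0+0+1 = 1
  0+1 = 1
  0+0 = 0
  1+0 = 1
  1+1 = 0 carry 1
  1+1+1 = 1 carry 1
  0+1+1 = 0 carry 1
  1+1+1 = 1 carry 1
  0+1+1 = 0 carry 1
  0+1+1 = 0 carry 1
  1+0+1 = 0 carry 1
  0+1+1 = 0 carry 1
  1+0+1 = 0 carry 1
  final carry 1

0b1000001010101100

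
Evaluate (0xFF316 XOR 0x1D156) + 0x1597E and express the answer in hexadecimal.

0xF7BBE

First 0xFF316 XOR 0x1D156 = 0xE2240.
Add column by column in base 16, right to left:
  0+E = E
  4+7 = B
  2+9 = B
  2+5 = 7
  E+1 = F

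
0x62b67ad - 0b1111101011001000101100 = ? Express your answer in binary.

0b101111011001011010110000001

0x62b67ad = 0b110001010110110011110101101 in binary.
Subtract column by column in base 2:
  1-0 → 1
  0-0 → 0
  1-1 → 0
  1-1 → 0
  0-0 → 0
  1-1 → 0
  0-0 → 0
  1-0 → 1
  1-0 → 1
  1-1 → 0
  1-0 → 1
  0-0 → 0
  0-1 → 1 (borrow)
  1-1-1 → 1 (borrow)
  1-0-1 → 0
  0-1 → 1 (borrow)
  1-0-1 → 0
  1-1 → 0
  0-1 → 1 (borrow)
  1-1-1 → 1 (borrow)
  0-1-1 → 0 (borrow)
  1-1-1 → 1 (borrow)
  0-0-1 → 1 (borrow)
  0-0-1 → 1 (borrow)
  0-0-1 → 1 (borrow)
  1-0-1 → 0
  1-0 → 1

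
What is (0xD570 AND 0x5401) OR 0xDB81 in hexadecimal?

0xDF81

0xD570 AND 0x5401 = 0x5400.
Then OR with 0xDB81.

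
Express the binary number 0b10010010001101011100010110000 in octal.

0o2221534260

Group the bits in threes: 010 010 010 001 101 011 100 010 110 000 → 2221534260.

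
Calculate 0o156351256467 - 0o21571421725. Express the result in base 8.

0o134557634542

Subtract column by column in base 8:
  7-5 → 2
  6-2 → 4
  4-7 → 5 (borrow)
  6-1-1 → 4
  5-2 → 3
  2-4 → 6 (borrow)
  1-1-1 → 7 (borrow)
  5-7-1 → 5 (borrow)
  3-5-1 → 5 (borrow)
  6-1-1 → 4
  5-2 → 3
  1-0 → 1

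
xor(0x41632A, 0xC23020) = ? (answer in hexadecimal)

0x83530A

XOR each hex digit independently (no carries):
  4^C=8, 1^2=3, 6^3=5, 3^0=3, 2^2=0, A^0=A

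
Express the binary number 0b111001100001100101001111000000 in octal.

0o7141451700

Group the bits in threes: 111 001 100 001 100 101 001 111 000 000 → 7141451700.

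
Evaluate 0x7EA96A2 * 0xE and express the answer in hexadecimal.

Multiply each base-16 digit by 14, carrying:
  2×14 = 28 → write C carry 1
  A×14+1 = 141 → write D carry 8
  6×14+8 = 92 → write C carry 5
  9×14+5 = 131 → write 3 carry 8
  A×14+8 = 148 → write 4 carry 9
  E×14+9 = 205 → write D carry 12
  7×14+12 = 110 → write E carry 6
  remaining carry: 6

0x6ED43CDC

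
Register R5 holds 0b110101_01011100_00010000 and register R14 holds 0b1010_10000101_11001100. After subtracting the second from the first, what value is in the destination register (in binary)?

0b1010101101011001000100

Subtract column by column in base 2:
  0-0 → 0
  0-0 → 0
  0-1 → 1 (borrow)
  0-1-1 → 0 (borrow)
  1-0-1 → 0
  0-0 → 0
  0-1 → 1 (borrow)
  0-1-1 → 0 (borrow)
  0-1-1 → 0 (borrow)
  0-0-1 → 1 (borrow)
  1-1-1 → 1 (borrow)
  1-0-1 → 0
  1-0 → 1
  0-0 → 0
  1-0 → 1
  0-1 → 1 (borrow)
  1-0-1 → 0
  0-1 → 1 (borrow)
  1-0-1 → 0
  0-1 → 1 (borrow)
  1-0-1 → 0
  1-0 → 1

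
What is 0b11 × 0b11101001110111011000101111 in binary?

0b1010111101100110001010001101

Multiply each base-2 digit by 3, carrying:
  1×3 = 3 → write 1 carry 1
  1×3+1 = 4 → write 0 carry 2
  1×3+2 = 5 → write 1 carry 2
  1×3+2 = 5 → write 1 carry 2
  0×3+2 = 2 → write 0 carry 1
  1×3+1 = 4 → write 0 carry 2
  0×3+2 = 2 → write 0 carry 1
  0×3+1 = 1 → write 1
  0×3 = 0 → write 0
  1×3 = 3 → write 1 carry 1
  1×3+1 = 4 → write 0 carry 2
  0×3+2 = 2 → write 0 carry 1
  1×3+1 = 4 → write 0 carry 2
  1×3+2 = 5 → write 1 carry 2
  1×3+2 = 5 → write 1 carry 2
  0×3+2 = 2 → write 0 carry 1
  1×3+1 = 4 → write 0 carry 2
  1×3+2 = 5 → write 1 carry 2
  1×3+2 = 5 → write 1 carry 2
  0×3+2 = 2 → write 0 carry 1
  0×3+1 = 1 → write 1
  1×3 = 3 → write 1 carry 1
  0×3+1 = 1 → write 1
  1×3 = 3 → write 1 carry 1
  1×3+1 = 4 → write 0 carry 2
  1×3+2 = 5 → write 1 carry 2
  remaining carry: 10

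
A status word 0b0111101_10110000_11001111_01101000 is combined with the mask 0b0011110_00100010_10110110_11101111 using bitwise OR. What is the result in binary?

0b0111111101100101111111111101111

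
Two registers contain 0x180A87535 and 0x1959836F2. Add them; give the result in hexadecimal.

Add column by column in base 16, right to left:
  5+2 = 7
  3+F = 2 carry 1
  5+6+1 = C
  7+3 = A
  8+8 = 0 carry 1
  A+9+1 = 4 carry 1
  0+5+1 = 6
  8+9 = 1 carry 1
  1+1+1 = 3

0x31640AC27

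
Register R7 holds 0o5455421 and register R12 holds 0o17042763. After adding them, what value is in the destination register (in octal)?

0o24520404

Add column by column in base 8, right to left:
  1+3 = 4
  2+6 = 0 carry 1
  4+7+1 = 4 carry 1
  5+2+1 = 0 carry 1
  5+4+1 = 2 carry 1
  4+0+1 = 5
  5+7 = 4 carry 1
  0+1+1 = 2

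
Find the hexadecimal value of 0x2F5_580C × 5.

Multiply each base-16 digit by 5, carrying:
  C×5 = 60 → write C carry 3
  0×5+3 = 3 → write 3
  8×5 = 40 → write 8 carry 2
  5×5+2 = 27 → write B carry 1
  5×5+1 = 26 → write A carry 1
  F×5+1 = 76 → write C carry 4
  2×5+4 = 14 → write E

0xECAB83C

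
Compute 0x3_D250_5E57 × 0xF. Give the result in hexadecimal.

0x3952B58719

Multiply each base-16 digit by 15, carrying:
  7×15 = 105 → write 9 carry 6
  5×15+6 = 81 → write 1 carry 5
  E×15+5 = 215 → write 7 carry 13
  5×15+13 = 88 → write 8 carry 5
  0×15+5 = 5 → write 5
  5×15 = 75 → write B carry 4
  2×15+4 = 34 → write 2 carry 2
  D×15+2 = 197 → write 5 carry 12
  3×15+12 = 57 → write 9 carry 3
  remaining carry: 3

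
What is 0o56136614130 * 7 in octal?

Multiply each base-8 digit by 7, carrying:
  0×7 = 0 → write 0
  3×7 = 21 → write 5 carry 2
  1×7+2 = 9 → write 1 carry 1
  4×7+1 = 29 → write 5 carry 3
  1×7+3 = 10 → write 2 carry 1
  6×7+1 = 43 → write 3 carry 5
  6×7+5 = 47 → write 7 carry 5
  3×7+5 = 26 → write 2 carry 3
  1×7+3 = 10 → write 2 carry 1
  6×7+1 = 43 → write 3 carry 5
  5×7+5 = 40 → write 0 carry 5
  remaining carry: 5

0o503227325150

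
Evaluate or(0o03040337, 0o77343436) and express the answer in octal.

OR each oct digit independently (no carries):
  0|7=7, 3|7=7, 0|3=3, 4|4=4, 0|3=3, 3|4=7, 3|3=3, 7|6=7

0o77343737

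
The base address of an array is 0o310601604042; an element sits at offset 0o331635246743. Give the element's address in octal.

Add column by column in base 8, right to left:
  2+3 = 5
  4+4 = 0 carry 1
  0+7+1 = 0 carry 1
  4+6+1 = 3 carry 1
  0+4+1 = 5
  6+2 = 0 carry 1
  1+5+1 = 7
  0+3 = 3
  6+6 = 4 carry 1
  0+1+1 = 2
  1+3 = 4
  3+3 = 6

0o642437053005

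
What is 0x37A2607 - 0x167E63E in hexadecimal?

Subtract column by column in base 16:
  7-E → 9 (borrow)
  0-3-1 → C (borrow)
  6-6-1 → F (borrow)
  2-E-1 → 3 (borrow)
  A-7-1 → 2
  7-6 → 1
  3-1 → 2

0x2123FC9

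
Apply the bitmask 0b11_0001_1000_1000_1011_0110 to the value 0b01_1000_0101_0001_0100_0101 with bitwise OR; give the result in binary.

0b1110011101100111110111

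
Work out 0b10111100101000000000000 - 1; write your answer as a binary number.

The trailing 12 digits are 0, so subtracting 1 borrows through: they become 1 and the next digit up decrements.

0b10111100100111111111111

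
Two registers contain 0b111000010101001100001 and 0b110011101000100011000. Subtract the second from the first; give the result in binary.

0b100101100101001001

Subtract column by column in base 2:
  1-0 → 1
  0-0 → 0
  0-0 → 0
  0-1 → 1 (borrow)
  0-1-1 → 0 (borrow)
  1-0-1 → 0
  1-0 → 1
  0-0 → 0
  0-1 → 1 (borrow)
  1-0-1 → 0
  0-0 → 0
  1-0 → 1
  0-1 → 1 (borrow)
  1-0-1 → 0
  0-1 → 1 (borrow)
  0-1-1 → 0 (borrow)
  0-1-1 → 0 (borrow)
  0-0-1 → 1 (borrow)
  1-0-1 → 0
  1-1 → 0
  1-1 → 0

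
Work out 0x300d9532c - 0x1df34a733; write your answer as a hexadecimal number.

Subtract column by column in base 16:
  c-3 → 9
  2-3 → f (borrow)
  3-7-1 → b (borrow)
  5-a-1 → a (borrow)
  9-4-1 → 4
  d-3 → a
  0-f → 1 (borrow)
  0-d-1 → 2 (borrow)
  3-1-1 → 1

0x121a4abf9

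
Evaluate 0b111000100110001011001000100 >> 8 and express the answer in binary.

0b1110001001100010110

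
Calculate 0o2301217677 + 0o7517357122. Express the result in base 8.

Add column by column in base 8, right to left:
  7+2 = 1 carry 1
  7+2+1 = 2 carry 1
  6+1+1 = 0 carry 1
  7+7+1 = 7 carry 1
  1+5+1 = 7
  2+3 = 5
  1+7 = 0 carry 1
  0+1+1 = 2
  3+5 = 0 carry 1
  2+7+1 = 2 carry 1
  final carry 1

0o12020577021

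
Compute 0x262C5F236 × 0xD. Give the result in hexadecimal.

0x1F040D4CBE

Multiply each base-16 digit by 13, carrying:
  6×13 = 78 → write E carry 4
  3×13+4 = 43 → write B carry 2
  2×13+2 = 28 → write C carry 1
  F×13+1 = 196 → write 4 carry 12
  5×13+12 = 77 → write D carry 4
  C×13+4 = 160 → write 0 carry 10
  2×13+10 = 36 → write 4 carry 2
  6×13+2 = 80 → write 0 carry 5
  2×13+5 = 31 → write F carry 1
  remaining carry: 1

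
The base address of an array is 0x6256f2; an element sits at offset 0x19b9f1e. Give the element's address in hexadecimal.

Add column by column in base 16, right to left:
  2+e = 0 carry 1
  f+1+1 = 1 carry 1
  6+f+1 = 6 carry 1
  5+9+1 = f
  2+b = d
  6+9 = f
  0+1 = 1

0x1fdf610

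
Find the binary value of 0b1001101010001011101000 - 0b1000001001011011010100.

Subtract column by column in base 2:
  0-0 → 0
  0-0 → 0
  0-1 → 1 (borrow)
  1-0-1 → 0
  0-1 → 1 (borrow)
  1-0-1 → 0
  1-1 → 0
  1-1 → 0
  0-0 → 0
  1-1 → 0
  0-1 → 1 (borrow)
  0-0-1 → 1 (borrow)
  0-1-1 → 0 (borrow)
  1-0-1 → 0
  0-0 → 0
  1-1 → 0
  0-0 → 0
  1-0 → 1
  1-0 → 1
  0-0 → 0
  0-0 → 0
  1-1 → 0

0b1100000110000010100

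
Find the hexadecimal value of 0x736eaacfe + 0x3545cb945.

Add column by column in base 16, right to left:
  e+5 = 3 carry 1
  f+4+1 = 4 carry 1
  c+9+1 = 6 carry 1
  a+b+1 = 6 carry 1
  a+c+1 = 7 carry 1
  e+5+1 = 4 carry 1
  6+4+1 = b
  3+5 = 8
  7+3 = a

0xa8b476643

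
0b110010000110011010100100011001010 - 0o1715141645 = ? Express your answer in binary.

0o1715141645 = 0b1111001101001100001110100101 in binary.
Subtract column by column in base 2:
  0-1 → 1 (borrow)
  1-0-1 → 0
  0-1 → 1 (borrow)
  1-0-1 → 0
  0-0 → 0
  0-1 → 1 (borrow)
  1-0-1 → 0
  1-1 → 0
  0-1 → 1 (borrow)
  0-1-1 → 0 (borrow)
  0-0-1 → 1 (borrow)
  1-0-1 → 0
  0-0 → 0
  0-0 → 0
  1-1 → 0
  0-1 → 1 (borrow)
  1-0-1 → 0
  0-0 → 0
  1-1 → 0
  1-0 → 1
  0-1 → 1 (borrow)
  0-1-1 → 0 (borrow)
  1-0-1 → 0
  1-0 → 1
  0-1 → 1 (borrow)
  0-1-1 → 0 (borrow)
  0-1-1 → 0 (borrow)
  0-1-1 → 0 (borrow)
  1-0-1 → 0
  0-0 → 0
  0-0 → 0
  1-0 → 1
  1-0 → 1

0b110000001100110001000010100100101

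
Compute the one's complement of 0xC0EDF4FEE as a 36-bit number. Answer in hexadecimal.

0x3F120B011

Each hex digit d becomes F−d:
  C→3, 0→F, E→1, D→2, F→0, 4→B, F→0, E→1, E→1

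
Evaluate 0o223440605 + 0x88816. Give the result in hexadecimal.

0o223440605 = 0x24e4185 in hexadecimal.
Add column by column in base 16, right to left:
  5+6 = b
  8+1 = 9
  1+8 = 9
  4+8 = c
  e+8 = 6 carry 1
  4+0+1 = 5
  2+0 = 2

0x256c99b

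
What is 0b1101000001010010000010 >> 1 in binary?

0b110100000101001000001

Right shift by 1: drop the 1 least-significant bit.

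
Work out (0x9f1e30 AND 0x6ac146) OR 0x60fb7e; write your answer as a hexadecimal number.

0x9f1e30 AND 0x6ac146 = 0x0a0000.
Then OR with 0x60fb7e.

0x6afb7e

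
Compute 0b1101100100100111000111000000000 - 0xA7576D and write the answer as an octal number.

0b1101100100100111000111000000000 = 0o15444707000 in octal.
0xA7576D = 0o51653555 in octal.
Subtract column by column in base 8:
  0-5 → 3 (borrow)
  0-5-1 → 2 (borrow)
  0-5-1 → 2 (borrow)
  7-3-1 → 3
  0-5 → 3 (borrow)
  7-6-1 → 0
  4-1 → 3
  4-5 → 7 (borrow)
  4-0-1 → 3
  5-0 → 5
  1-0 → 1

0o15373033223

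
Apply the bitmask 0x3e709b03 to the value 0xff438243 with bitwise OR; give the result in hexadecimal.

0xff739b43

OR each hex digit independently (no carries):
  f|3=f, f|e=f, 4|7=7, 3|0=3, 8|9=9, 2|b=b, 4|0=4, 3|3=3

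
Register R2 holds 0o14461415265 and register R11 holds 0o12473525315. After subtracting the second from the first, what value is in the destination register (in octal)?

0o1765667750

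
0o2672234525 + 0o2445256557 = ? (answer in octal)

0o5337513304

Add column by column in base 8, right to left:
  5+7 = 4 carry 1
  2+5+1 = 0 carry 1
  5+5+1 = 3 carry 1
  4+6+1 = 3 carry 1
  3+5+1 = 1 carry 1
  2+2+1 = 5
  2+5 = 7
  7+4 = 3 carry 1
  6+4+1 = 3 carry 1
  2+2+1 = 5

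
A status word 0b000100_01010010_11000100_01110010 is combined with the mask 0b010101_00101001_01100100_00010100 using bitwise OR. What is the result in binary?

OR bit by bit (1 where either bit is 1):
  000100010100101100010001110010
| 010101001010010110010000010100
= 010101011110111110010001110110

0b010101011110111110010001110110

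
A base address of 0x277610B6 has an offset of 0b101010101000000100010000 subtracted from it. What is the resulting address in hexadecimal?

0b101010101000000100010000 = 0xAA8110 in hexadecimal.
Subtract column by column in base 16:
  6-0 → 6
  B-1 → A
  0-1 → F (borrow)
  1-8-1 → 8 (borrow)
  6-A-1 → B (borrow)
  7-A-1 → C (borrow)
  7-0-1 → 6
  2-0 → 2

0x26CB8FA6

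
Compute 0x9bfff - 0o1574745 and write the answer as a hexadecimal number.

0x2c61a

0o1574745 = 0x6f9e5 in hexadecimal.
Subtract column by column in base 16:
  f-5 → a
  f-e → 1
  f-9 → 6
  b-f → c (borrow)
  9-6-1 → 2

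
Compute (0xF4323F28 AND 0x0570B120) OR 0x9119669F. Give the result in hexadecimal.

0x953977BF

0xF4323F28 AND 0x0570B120 = 0x04303120.
Then OR with 0x9119669F.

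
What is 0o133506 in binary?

Each octal digit is 3 bits: 1=001 3=011 3=011 5=101 0=000 6=110.

0b1011011101000110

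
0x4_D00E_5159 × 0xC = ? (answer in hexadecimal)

0x39C0ABD02C

Multiply each base-16 digit by 12, carrying:
  9×12 = 108 → write C carry 6
  5×12+6 = 66 → write 2 carry 4
  1×12+4 = 16 → write 0 carry 1
  5×12+1 = 61 → write D carry 3
  E×12+3 = 171 → write B carry 10
  0×12+10 = 10 → write A
  0×12 = 0 → write 0
  D×12 = 156 → write C carry 9
  4×12+9 = 57 → write 9 carry 3
  remaining carry: 3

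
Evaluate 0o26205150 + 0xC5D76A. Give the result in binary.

0o26205150 = 0b10110010000101001101000 in binary.
0xC5D76A = 0b110001011101011101101010 in binary.
Add column by column in base 2, right to left:
  0+0 = 0
  0+1 = 1
  0+0 = 0
  1+1 = 0 carry 1
  0+0+1 = 1
  1+1 = 0 carry 1
  1+1+1 = 1 carry 1
  0+0+1 = 1
  0+1 = 1
  1+1 = 0 carry 1
  0+1+1 = 0 carry 1
  1+0+1 = 0 carry 1
  0+1+1 = 0 carry 1
  0+0+1 = 1
  0+1 = 1
  0+1 = 1
  1+1 = 0 carry 1
  0+0+1 = 1
  0+1 = 1
  1+0 = 1
  1+0 = 1
  0+0 = 0
  1+1 = 0 carry 1
  0+1+1 = 0 carry 1
  final carry 1

0b1000111101110000111010010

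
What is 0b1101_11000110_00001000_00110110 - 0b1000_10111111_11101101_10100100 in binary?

Subtract column by column in base 2:
  0-0 → 0
  1-0 → 1
  1-1 → 0
  0-0 → 0
  1-0 → 1
  1-1 → 0
  0-0 → 0
  0-1 → 1 (borrow)
  0-1-1 → 0 (borrow)
  0-0-1 → 1 (borrow)
  0-1-1 → 0 (borrow)
  1-1-1 → 1 (borrow)
  0-0-1 → 1 (borrow)
  0-1-1 → 0 (borrow)
  0-1-1 → 0 (borrow)
  0-1-1 → 0 (borrow)
  0-1-1 → 0 (borrow)
  1-1-1 → 1 (borrow)
  1-1-1 → 1 (borrow)
  0-1-1 → 0 (borrow)
  0-1-1 → 0 (borrow)
  0-1-1 → 0 (borrow)
  1-0-1 → 0
  1-1 → 0
  1-0 → 1
  0-0 → 0
  1-0 → 1
  1-1 → 0

0b101000001100001101010010010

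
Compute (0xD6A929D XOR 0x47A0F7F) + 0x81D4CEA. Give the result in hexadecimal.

0x112DEACC

First 0xD6A929D XOR 0x47A0F7F = 0x9109DE2.
Add column by column in base 16, right to left:
  2+A = C
  E+E = C carry 1
  D+C+1 = A carry 1
  9+4+1 = E
  0+D = D
  1+1 = 2
  9+8 = 1 carry 1
  final carry 1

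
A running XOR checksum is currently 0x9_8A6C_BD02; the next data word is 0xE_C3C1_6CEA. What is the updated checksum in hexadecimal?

0x749ADD1E8

XOR each hex digit independently (no carries):
  9^E=7, 8^C=4, A^3=9, 6^C=A, C^1=D, B^6=D, D^C=1, 0^E=E, 2^A=8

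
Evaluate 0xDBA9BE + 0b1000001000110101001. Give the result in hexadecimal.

0b1000001000110101001 = 0x411A9 in hexadecimal.
Add column by column in base 16, right to left:
  E+9 = 7 carry 1
  B+A+1 = 6 carry 1
  9+1+1 = B
  A+1 = B
  B+4 = F
  D+0 = D

0xDFBB67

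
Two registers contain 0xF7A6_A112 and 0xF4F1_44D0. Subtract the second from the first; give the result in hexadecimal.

Subtract column by column in base 16:
  2-0 → 2
  1-D → 4 (borrow)
  1-4-1 → C (borrow)
  A-4-1 → 5
  6-1 → 5
  A-F → B (borrow)
  7-4-1 → 2
  F-F → 0

0x2B55C42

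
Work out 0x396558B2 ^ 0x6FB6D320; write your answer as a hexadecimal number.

XOR each hex digit independently (no carries):
  3^6=5, 9^F=6, 6^B=D, 5^6=3, 5^D=8, 8^3=B, B^2=9, 2^0=2

0x56D38B92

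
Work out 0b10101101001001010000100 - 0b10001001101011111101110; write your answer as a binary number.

0b100011011101010010110

Subtract column by column in base 2:
  0-0 → 0
  0-1 → 1 (borrow)
  1-1-1 → 1 (borrow)
  0-1-1 → 0 (borrow)
  0-0-1 → 1 (borrow)
  0-1-1 → 0 (borrow)
  0-1-1 → 0 (borrow)
  1-1-1 → 1 (borrow)
  0-1-1 → 0 (borrow)
  1-1-1 → 1 (borrow)
  0-1-1 → 0 (borrow)
  0-0-1 → 1 (borrow)
  1-1-1 → 1 (borrow)
  0-0-1 → 1 (borrow)
  0-1-1 → 0 (borrow)
  1-1-1 → 1 (borrow)
  0-0-1 → 1 (borrow)
  1-0-1 → 0
  1-1 → 0
  0-0 → 0
  1-0 → 1
  0-0 → 0
  1-1 → 0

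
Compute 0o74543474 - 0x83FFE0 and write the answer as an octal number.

0o33543534

0x83FFE0 = 0o40777740 in octal.
Subtract column by column in base 8:
  4-0 → 4
  7-4 → 3
  4-7 → 5 (borrow)
  3-7-1 → 3 (borrow)
  4-7-1 → 4 (borrow)
  5-7-1 → 5 (borrow)
  4-0-1 → 3
  7-4 → 3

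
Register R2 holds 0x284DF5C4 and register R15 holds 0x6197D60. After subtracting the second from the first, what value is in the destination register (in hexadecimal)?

0x22347864

Subtract column by column in base 16:
  4-0 → 4
  C-6 → 6
  5-D → 8 (borrow)
  F-7-1 → 7
  D-9 → 4
  4-1 → 3
  8-6 → 2
  2-0 → 2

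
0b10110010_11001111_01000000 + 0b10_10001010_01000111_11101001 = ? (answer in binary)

0b11001111010001011100101001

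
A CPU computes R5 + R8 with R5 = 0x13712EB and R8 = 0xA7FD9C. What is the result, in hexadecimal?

0x1DF1087

Add column by column in base 16, right to left:
  B+C = 7 carry 1
  E+9+1 = 8 carry 1
  2+D+1 = 0 carry 1
  1+F+1 = 1 carry 1
  7+7+1 = F
  3+A = D
  1+0 = 1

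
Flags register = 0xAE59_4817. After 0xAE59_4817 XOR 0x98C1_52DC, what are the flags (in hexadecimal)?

XOR each hex digit independently (no carries):
  A^9=3, E^8=6, 5^C=9, 9^1=8, 4^5=1, 8^2=A, 1^D=C, 7^C=B

0x36981ACB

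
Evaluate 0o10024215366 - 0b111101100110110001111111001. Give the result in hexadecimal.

0x389db6fd

0o10024215366 = 0x40511af6 in hexadecimal.
0b111101100110110001111111001 = 0x7b363f9 in hexadecimal.
Subtract column by column in base 16:
  6-9 → d (borrow)
  f-f-1 → f (borrow)
  a-3-1 → 6
  1-6 → b (borrow)
  1-3-1 → d (borrow)
  5-b-1 → 9 (borrow)
  0-7-1 → 8 (borrow)
  4-0-1 → 3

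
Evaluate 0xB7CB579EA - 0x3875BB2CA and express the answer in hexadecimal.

0x7F559C720

Subtract column by column in base 16:
  A-A → 0
  E-C → 2
  9-2 → 7
  7-B → C (borrow)
  5-B-1 → 9 (borrow)
  B-5-1 → 5
  C-7 → 5
  7-8 → F (borrow)
  B-3-1 → 7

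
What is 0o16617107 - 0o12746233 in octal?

0o3650654

Subtract column by column in base 8:
  7-3 → 4
  0-3 → 5 (borrow)
  1-2-1 → 6 (borrow)
  7-6-1 → 0
  1-4 → 5 (borrow)
  6-7-1 → 6 (borrow)
  6-2-1 → 3
  1-1 → 0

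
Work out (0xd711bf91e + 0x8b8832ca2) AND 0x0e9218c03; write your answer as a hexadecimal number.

Add column by column in base 16, right to left:
  e+2 = 0 carry 1
  1+a+1 = c
  9+c = 5 carry 1
  f+2+1 = 2 carry 1
  b+3+1 = f
  1+8 = 9
  1+8 = 9
  7+b = 2 carry 1
  d+8+1 = 6 carry 1
  final carry 1
Sum = 0x16299f25c0; now AND with 0x0e9218c03:
  1&0=0, 6&0=0, 2&e=2, 9&9=9, 9&2=0, f&1=1, 2&8=0, 5&c=4, c&0=0, 0&3=0

0x29010400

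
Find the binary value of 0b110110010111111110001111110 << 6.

0b110110010111111110001111110000000

Left shift by 6: append 6 zero bits.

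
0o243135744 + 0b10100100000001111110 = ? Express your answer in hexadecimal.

0o243135744 = 0x28cbbe4 in hexadecimal.
0b10100100000001111110 = 0xa407e in hexadecimal.
Add column by column in base 16, right to left:
  4+e = 2 carry 1
  e+7+1 = 6 carry 1
  b+0+1 = c
  b+4 = f
  c+a = 6 carry 1
  8+0+1 = 9
  2+0 = 2

0x296fc62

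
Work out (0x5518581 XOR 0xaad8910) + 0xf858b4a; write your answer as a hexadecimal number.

0x1f8197db

First 0x5518581 XOR 0xaad8910 = 0xffc0c91.
Add column by column in base 16, right to left:
  1+a = b
  9+4 = d
  c+b = 7 carry 1
  0+8+1 = 9
  c+5 = 1 carry 1
  f+8+1 = 8 carry 1
  f+f+1 = f carry 1
  final carry 1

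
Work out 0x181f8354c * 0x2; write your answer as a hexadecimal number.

0x303f06a98

Multiply each base-16 digit by 2, carrying:
  c×2 = 24 → write 8 carry 1
  4×2+1 = 9 → write 9
  5×2 = 10 → write a
  3×2 = 6 → write 6
  8×2 = 16 → write 0 carry 1
  f×2+1 = 31 → write f carry 1
  1×2+1 = 3 → write 3
  8×2 = 16 → write 0 carry 1
  1×2+1 = 3 → write 3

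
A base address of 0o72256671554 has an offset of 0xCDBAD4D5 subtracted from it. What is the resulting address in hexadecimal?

0x105009E97

0o72256671554 = 0x1D2BB736C in hexadecimal.
Subtract column by column in base 16:
  C-5 → 7
  6-D → 9 (borrow)
  3-4-1 → E (borrow)
  7-D-1 → 9 (borrow)
  B-A-1 → 0
  B-B → 0
  2-D → 5 (borrow)
  D-C-1 → 0
  1-0 → 1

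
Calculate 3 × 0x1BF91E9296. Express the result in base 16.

0x53EB5BB7C2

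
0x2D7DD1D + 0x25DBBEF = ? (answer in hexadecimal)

0x535990C

Add column by column in base 16, right to left:
  D+F = C carry 1
  1+E+1 = 0 carry 1
  D+B+1 = 9 carry 1
  D+B+1 = 9 carry 1
  7+D+1 = 5 carry 1
  D+5+1 = 3 carry 1
  2+2+1 = 5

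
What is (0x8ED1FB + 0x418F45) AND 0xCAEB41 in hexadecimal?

Add column by column in base 16, right to left:
  B+5 = 0 carry 1
  F+4+1 = 4 carry 1
  1+F+1 = 1 carry 1
  D+8+1 = 6 carry 1
  E+1+1 = 0 carry 1
  8+4+1 = D
Sum = 0xD06140; now AND with 0xCAEB41:
  D&C=C, 0&A=0, 6&E=6, 1&B=1, 4&4=4, 0&1=0

0xC06140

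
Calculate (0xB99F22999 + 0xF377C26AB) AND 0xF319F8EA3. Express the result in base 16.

0xA110E0000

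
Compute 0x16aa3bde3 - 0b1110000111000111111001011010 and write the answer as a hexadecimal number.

0b1110000111000111111001011010 = 0xe1c7e5a in hexadecimal.
Subtract column by column in base 16:
  3-a → 9 (borrow)
  e-5-1 → 8
  d-e → f (borrow)
  b-7-1 → 3
  3-c → 7 (borrow)
  a-1-1 → 8
  a-e → c (borrow)
  6-0-1 → 5
  1-0 → 1

0x15c873f89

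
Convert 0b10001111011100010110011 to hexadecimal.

0x47B8B3

Group the bits into nibbles: 0100 0111 1011 1000 1011 0011 → 47B8B3.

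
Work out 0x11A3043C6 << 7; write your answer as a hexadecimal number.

7 bits is not a whole number of base-16 digits; in binary: 100011010001100000100001111000110 << 7 = 1000110100011000001000011110001100000000.

0x8D1821E300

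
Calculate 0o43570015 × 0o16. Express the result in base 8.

Multiply each base-8 digit by 14, carrying:
  5×14 = 70 → write 6 carry 8
  1×14+8 = 22 → write 6 carry 2
  0×14+2 = 2 → write 2
  0×14 = 0 → write 0
  7×14 = 98 → write 2 carry 12
  5×14+12 = 82 → write 2 carry 10
  3×14+10 = 52 → write 4 carry 6
  4×14+6 = 62 → write 6 carry 7
  remaining carry: 7

0o764220266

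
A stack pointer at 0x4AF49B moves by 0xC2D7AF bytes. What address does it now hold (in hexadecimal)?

0x10DCC4A

Add column by column in base 16, right to left:
  B+F = A carry 1
  9+A+1 = 4 carry 1
  4+7+1 = C
  F+D = C carry 1
  A+2+1 = D
  4+C = 0 carry 1
  final carry 1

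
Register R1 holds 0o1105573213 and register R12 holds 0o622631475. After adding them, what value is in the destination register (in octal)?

0o1730424710

Add column by column in base 8, right to left:
  3+5 = 0 carry 1
  1+7+1 = 1 carry 1
  2+4+1 = 7
  3+1 = 4
  7+3 = 2 carry 1
  5+6+1 = 4 carry 1
  5+2+1 = 0 carry 1
  0+2+1 = 3
  1+6 = 7
  1+0 = 1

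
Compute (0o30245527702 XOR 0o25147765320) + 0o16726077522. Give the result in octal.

First 0o30245527702 XOR 0o25147765320 = 0o15302242422.
Add column by column in base 8, right to left:
  2+2 = 4
  2+2 = 4
  4+5 = 1 carry 1
  2+7+1 = 2 carry 1
  4+7+1 = 4 carry 1
  2+0+1 = 3
  2+6 = 0 carry 1
  0+2+1 = 3
  3+7 = 2 carry 1
  5+6+1 = 4 carry 1
  1+1+1 = 3

0o34230342144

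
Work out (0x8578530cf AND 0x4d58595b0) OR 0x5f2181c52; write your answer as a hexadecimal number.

0x5f79d1cd2

0x8578530cf AND 0x4d58595b0 = 0x055851080.
Then OR with 0x5f2181c52.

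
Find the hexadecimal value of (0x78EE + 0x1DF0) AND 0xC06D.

0x804C

Add column by column in base 16, right to left:
  E+0 = E
  E+F = D carry 1
  8+D+1 = 6 carry 1
  7+1+1 = 9
Sum = 0x96DE; now AND with 0xC06D:
  9&C=8, 6&0=0, D&6=4, E&D=C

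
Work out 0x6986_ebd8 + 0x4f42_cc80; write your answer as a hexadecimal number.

0xb8c9b858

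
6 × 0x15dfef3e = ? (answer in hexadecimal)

Multiply each base-16 digit by 6, carrying:
  e×6 = 84 → write 4 carry 5
  3×6+5 = 23 → write 7 carry 1
  f×6+1 = 91 → write b carry 5
  e×6+5 = 89 → write 9 carry 5
  f×6+5 = 95 → write f carry 5
  d×6+5 = 83 → write 3 carry 5
  5×6+5 = 35 → write 3 carry 2
  1×6+2 = 8 → write 8

0x833f9b74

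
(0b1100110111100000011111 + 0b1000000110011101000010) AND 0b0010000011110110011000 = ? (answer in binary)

0b1110100000000

Add column by column in base 2, right to left:
  1+0 = 1
  1+1 = 0 carry 1
  1+0+1 = 0 carry 1
  1+0+1 = 0 carry 1
  1+0+1 = 0 carry 1
  0+0+1 = 1
  0+1 = 1
  0+0 = 0
  0+1 = 1
  0+1 = 1
  0+1 = 1
  1+0 = 1
  1+0 = 1
  1+1 = 0 carry 1
  1+1+1 = 1 carry 1
  0+0+1 = 1
  1+0 = 1
  1+0 = 1
  0+0 = 0
  0+0 = 0
  1+0 = 1
  1+1 = 0 carry 1
  final carry 1
Sum = 0b10100111101111101100001; now AND with 0b0010000011110110011000:
  10100111101111101100001
& 00010000011110110011000
= 00000000001110100000000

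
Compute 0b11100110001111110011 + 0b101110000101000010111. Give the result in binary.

0b1001010110111000001010

Add column by column in base 2, right to left:
  1+1 = 0 carry 1
  1+1+1 = 1 carry 1
  0+1+1 = 0 carry 1
  0+0+1 = 1
  1+1 = 0 carry 1
  1+0+1 = 0 carry 1
  1+0+1 = 0 carry 1
  1+0+1 = 0 carry 1
  1+0+1 = 0 carry 1
  1+1+1 = 1 carry 1
  0+0+1 = 1
  0+1 = 1
  0+0 = 0
  1+0 = 1
  1+0 = 1
  0+0 = 0
  0+1 = 1
  1+1 = 0 carry 1
  1+1+1 = 1 carry 1
  1+0+1 = 0 carry 1
  0+1+1 = 0 carry 1
  final carry 1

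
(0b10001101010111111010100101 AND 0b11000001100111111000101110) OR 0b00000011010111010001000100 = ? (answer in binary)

0b10000011010111111001100100

0b10001101010111111010100101 AND 0b11000001100111111000101110 = 0b10000001000111111000100100.
Then OR with 0b00000011010111010001000100.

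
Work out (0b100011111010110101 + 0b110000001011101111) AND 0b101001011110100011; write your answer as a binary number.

0b110100000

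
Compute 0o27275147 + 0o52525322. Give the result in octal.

0o102022471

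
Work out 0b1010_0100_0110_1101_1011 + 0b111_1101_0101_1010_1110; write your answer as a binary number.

0b100100001110010001001

Add column by column in base 2, right to left:
  1+0 = 1
  1+1 = 0 carry 1
  0+1+1 = 0 carry 1
  1+1+1 = 1 carry 1
  1+0+1 = 0 carry 1
  0+1+1 = 0 carry 1
  1+0+1 = 0 carry 1
  1+1+1 = 1 carry 1
  0+1+1 = 0 carry 1
  1+0+1 = 0 carry 1
  1+1+1 = 1 carry 1
  0+0+1 = 1
  0+1 = 1
  0+0 = 0
  1+1 = 0 carry 1
  0+1+1 = 0 carry 1
  0+1+1 = 0 carry 1
  1+1+1 = 1 carry 1
  0+1+1 = 0 carry 1
  1+0+1 = 0 carry 1
  final carry 1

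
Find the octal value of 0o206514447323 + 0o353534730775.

0o562251400320

Add column by column in base 8, right to left:
  3+5 = 0 carry 1
  2+7+1 = 2 carry 1
  3+7+1 = 3 carry 1
  7+0+1 = 0 carry 1
  4+3+1 = 0 carry 1
  4+7+1 = 4 carry 1
  4+4+1 = 1 carry 1
  1+3+1 = 5
  5+5 = 2 carry 1
  6+3+1 = 2 carry 1
  0+5+1 = 6
  2+3 = 5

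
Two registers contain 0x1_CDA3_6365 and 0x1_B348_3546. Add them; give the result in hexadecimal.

0x380EB98AB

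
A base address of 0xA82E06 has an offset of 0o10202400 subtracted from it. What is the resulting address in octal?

0xA82E06 = 0o52027006 in octal.
Subtract column by column in base 8:
  6-0 → 6
  0-0 → 0
  0-4 → 4 (borrow)
  7-2-1 → 4
  2-0 → 2
  0-2 → 6 (borrow)
  2-0-1 → 1
  5-1 → 4

0o41624406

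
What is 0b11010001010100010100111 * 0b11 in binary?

Multiply each base-2 digit by 3, carrying:
  1×3 = 3 → write 1 carry 1
  1×3+1 = 4 → write 0 carry 2
  1×3+2 = 5 → write 1 carry 2
  0×3+2 = 2 → write 0 carry 1
  0×3+1 = 1 → write 1
  1×3 = 3 → write 1 carry 1
  0×3+1 = 1 → write 1
  1×3 = 3 → write 1 carry 1
  0×3+1 = 1 → write 1
  0×3 = 0 → write 0
  0×3 = 0 → write 0
  1×3 = 3 → write 1 carry 1
  0×3+1 = 1 → write 1
  1×3 = 3 → write 1 carry 1
  0×3+1 = 1 → write 1
  1×3 = 3 → write 1 carry 1
  0×3+1 = 1 → write 1
  0×3 = 0 → write 0
  0×3 = 0 → write 0
  1×3 = 3 → write 1 carry 1
  0×3+1 = 1 → write 1
  1×3 = 3 → write 1 carry 1
  1×3+1 = 4 → write 0 carry 2
  remaining carry: 10

0b1001110011111100111110101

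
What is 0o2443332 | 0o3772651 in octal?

0o3773773

OR each oct digit independently (no carries):
  2|3=3, 4|7=7, 4|7=7, 3|2=3, 3|6=7, 3|5=7, 2|1=3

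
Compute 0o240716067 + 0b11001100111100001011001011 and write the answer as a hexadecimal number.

0x5B75F02

0o240716067 = 0x2839C37 in hexadecimal.
0b11001100111100001011001011 = 0x333C2CB in hexadecimal.
Add column by column in base 16, right to left:
  7+B = 2 carry 1
  3+C+1 = 0 carry 1
  C+2+1 = F
  9+C = 5 carry 1
  3+3+1 = 7
  8+3 = B
  2+3 = 5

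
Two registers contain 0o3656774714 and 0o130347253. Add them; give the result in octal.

Add column by column in base 8, right to left:
  4+3 = 7
  1+5 = 6
  7+2 = 1 carry 1
  4+7+1 = 4 carry 1
  7+4+1 = 4 carry 1
  7+3+1 = 3 carry 1
  6+0+1 = 7
  5+3 = 0 carry 1
  6+1+1 = 0 carry 1
  3+0+1 = 4

0o4007344167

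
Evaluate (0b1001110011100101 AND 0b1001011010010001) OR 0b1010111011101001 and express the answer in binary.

0b1011111011101001

0b1001110011100101 AND 0b1001011010010001 = 0b1001010010000001.
Then OR with 0b1010111011101001.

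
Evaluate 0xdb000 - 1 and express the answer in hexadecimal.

0xdafff

The trailing 3 digits are 0, so subtracting 1 borrows through: they become F and the next digit up decrements.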